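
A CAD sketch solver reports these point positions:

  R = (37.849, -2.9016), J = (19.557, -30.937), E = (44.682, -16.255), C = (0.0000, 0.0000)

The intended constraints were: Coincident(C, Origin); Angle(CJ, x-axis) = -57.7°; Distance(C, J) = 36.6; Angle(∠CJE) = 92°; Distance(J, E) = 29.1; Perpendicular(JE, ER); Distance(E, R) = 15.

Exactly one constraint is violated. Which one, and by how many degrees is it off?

Perpendicular(JE, ER) — off by 3.20°.

C = (0.00, 0.00) ✓; CJ at -57.70° ✓; |CJ| = 36.60 ✓; ∠CJE = 92.00° ✓; |JE| = 29.10 ✓; ∠(JE, ER) = 86.80° ✗; |ER| = 15.00 ✓.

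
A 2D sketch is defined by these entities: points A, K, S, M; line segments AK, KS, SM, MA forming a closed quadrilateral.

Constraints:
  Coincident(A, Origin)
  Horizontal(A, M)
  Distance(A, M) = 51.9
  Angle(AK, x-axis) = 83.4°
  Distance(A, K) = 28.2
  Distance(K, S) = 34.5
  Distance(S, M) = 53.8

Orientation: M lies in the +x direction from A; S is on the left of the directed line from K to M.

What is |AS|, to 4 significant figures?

57.92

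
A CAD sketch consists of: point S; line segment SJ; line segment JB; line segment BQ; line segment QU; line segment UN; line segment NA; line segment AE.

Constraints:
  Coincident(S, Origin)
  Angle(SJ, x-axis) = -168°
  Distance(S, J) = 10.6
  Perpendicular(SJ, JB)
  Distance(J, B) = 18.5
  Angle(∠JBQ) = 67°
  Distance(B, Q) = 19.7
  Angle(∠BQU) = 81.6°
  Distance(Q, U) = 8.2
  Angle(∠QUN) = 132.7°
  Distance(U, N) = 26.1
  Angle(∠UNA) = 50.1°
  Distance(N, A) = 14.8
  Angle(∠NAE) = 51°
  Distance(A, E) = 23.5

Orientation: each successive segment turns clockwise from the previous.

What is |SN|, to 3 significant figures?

22.4

S is at the origin; SJ runs at -168.0° with length 10.6, so J = (-10.4, -2.20). The perpendicularity gives JB at right angles to SJ, so JB runs at 102°; with |JB| = 18.5, B = (-14.2, 15.9). ∠JBQ = 67.0° gives BQ at -11.0° from the x-axis; with |BQ| = 19.7, Q = (5.12, 12.1). ∠BQU = 81.6° gives QU at -109° from the x-axis; with |QU| = 8.2, U = (2.40, 4.40). ∠QUN = 132.7° gives UN at -157° from the x-axis; with |UN| = 26.1, N = (-21.6, -5.93). Then |SN| = |N − S| = 22.4.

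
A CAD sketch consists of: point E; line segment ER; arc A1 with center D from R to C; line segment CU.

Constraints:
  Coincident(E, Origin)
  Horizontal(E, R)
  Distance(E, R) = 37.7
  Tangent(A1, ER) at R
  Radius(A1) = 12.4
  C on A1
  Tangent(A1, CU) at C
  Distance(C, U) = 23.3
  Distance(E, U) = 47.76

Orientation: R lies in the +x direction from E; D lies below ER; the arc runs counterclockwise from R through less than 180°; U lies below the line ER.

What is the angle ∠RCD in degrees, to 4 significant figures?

39.97°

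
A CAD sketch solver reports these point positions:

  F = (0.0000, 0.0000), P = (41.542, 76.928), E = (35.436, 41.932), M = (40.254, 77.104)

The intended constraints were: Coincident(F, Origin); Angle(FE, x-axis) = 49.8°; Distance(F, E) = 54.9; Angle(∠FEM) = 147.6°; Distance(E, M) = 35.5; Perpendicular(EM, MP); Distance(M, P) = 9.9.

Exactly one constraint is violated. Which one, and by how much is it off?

Distance(M, P) = 9.9 — off by 8.60.

F = (0.00, 0.00) ✓; FE at 49.80° ✓; |FE| = 54.90 ✓; ∠FEM = 147.6° ✓; |EM| = 35.50 ✓; ∠(EM, MP) = 89.98° ✓; |MP| = 1.300 ✗.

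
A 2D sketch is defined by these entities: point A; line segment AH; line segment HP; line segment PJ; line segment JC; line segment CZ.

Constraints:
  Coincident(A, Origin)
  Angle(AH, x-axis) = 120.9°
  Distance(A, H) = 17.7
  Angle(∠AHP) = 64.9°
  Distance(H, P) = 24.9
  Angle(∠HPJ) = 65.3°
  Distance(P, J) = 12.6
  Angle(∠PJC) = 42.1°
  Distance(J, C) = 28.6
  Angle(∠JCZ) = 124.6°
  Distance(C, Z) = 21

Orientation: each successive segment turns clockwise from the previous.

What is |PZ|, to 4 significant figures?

32.40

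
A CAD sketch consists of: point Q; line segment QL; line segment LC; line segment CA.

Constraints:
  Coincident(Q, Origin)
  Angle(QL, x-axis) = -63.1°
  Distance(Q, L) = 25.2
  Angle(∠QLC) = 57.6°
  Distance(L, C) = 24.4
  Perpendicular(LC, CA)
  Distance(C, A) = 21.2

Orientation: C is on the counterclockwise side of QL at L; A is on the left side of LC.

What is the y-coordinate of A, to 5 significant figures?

9.3306

Q is at the origin; QL runs at -63.1° with length 25.2, so L = 25.2·(cos -63.1°, sin -63.1°) = (11.401, -22.473). ∠QLC = 57.6°, so LC runs at -63.1° + (180° − 57.6°) = 59.300° from the x-axis; with |LC| = 24.4, C = L + 24.4·(cos 59.300°, sin 59.300°) = (23.859, -1.4929). LC ⟂ CA; with |CA| = 21.2 on the left of LC, A = C + 21.2·(-0.85985, 0.51054) = (5.6297, 9.3306). So A.y = 9.3306.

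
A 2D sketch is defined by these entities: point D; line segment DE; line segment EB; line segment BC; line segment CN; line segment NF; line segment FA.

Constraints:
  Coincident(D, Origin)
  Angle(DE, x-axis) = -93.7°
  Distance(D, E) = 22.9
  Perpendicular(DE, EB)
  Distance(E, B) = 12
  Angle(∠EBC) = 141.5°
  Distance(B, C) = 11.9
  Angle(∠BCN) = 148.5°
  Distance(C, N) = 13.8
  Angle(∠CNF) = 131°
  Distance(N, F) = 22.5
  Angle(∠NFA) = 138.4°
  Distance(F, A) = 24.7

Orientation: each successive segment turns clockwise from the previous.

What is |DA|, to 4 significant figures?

26.64

D is at the origin; DE runs at -93.7° with length 22.9, so E = (-1.478, -22.85). DE is perpendicular to EB, so EB runs at 176.3°; with |EB| = 12.0, B = (-13.45, -22.08). ∠EBC = 141.5° gives BC at 137.8° from the x-axis; with |BC| = 11.9, C = (-22.27, -14.08). ∠BCN = 148.5° gives CN at 106.3° from the x-axis; with |CN| = 13.8, N = (-26.14, -0.8391). ∠CNF = 131.0° gives NF at 57.30° from the x-axis; with |NF| = 22.5, F = (-13.99, 18.09). ∠NFA = 138.4° gives FA at 15.70° from the x-axis; with |FA| = 24.7, A = (9.792, 24.78). Then |DA| = |A − D| = 26.64.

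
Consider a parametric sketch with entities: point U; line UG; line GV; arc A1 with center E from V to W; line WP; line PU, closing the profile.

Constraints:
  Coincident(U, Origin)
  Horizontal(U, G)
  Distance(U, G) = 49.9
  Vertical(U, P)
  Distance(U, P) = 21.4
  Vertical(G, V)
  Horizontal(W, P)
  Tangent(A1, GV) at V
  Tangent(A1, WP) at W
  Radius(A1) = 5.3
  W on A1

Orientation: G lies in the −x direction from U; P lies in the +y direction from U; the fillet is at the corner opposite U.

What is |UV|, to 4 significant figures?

52.43

U is at the origin; UG is horizontal with |UG| = 49.9 and G on the −x side, so G = (-49.90, 0.000). U and P share the same x with |UP| = 21.4 and P on the +y side, so P = (0.000, 21.40). The virtual corner opposite U is at (-49.90, 21.40). Since A1 is tangent to GV there, EV ⟂ GV and tangency of A1 to WP means the radius EW is perpendicular to WP, with radius 5.3, so the center E sits 5.3 in from both sides at E = (-44.60, 16.10). That places the tangent points at V = (-49.90, 16.10) on GV and W = (-44.60, 21.40) on WP. Then |UV| = |V − U| = 52.43.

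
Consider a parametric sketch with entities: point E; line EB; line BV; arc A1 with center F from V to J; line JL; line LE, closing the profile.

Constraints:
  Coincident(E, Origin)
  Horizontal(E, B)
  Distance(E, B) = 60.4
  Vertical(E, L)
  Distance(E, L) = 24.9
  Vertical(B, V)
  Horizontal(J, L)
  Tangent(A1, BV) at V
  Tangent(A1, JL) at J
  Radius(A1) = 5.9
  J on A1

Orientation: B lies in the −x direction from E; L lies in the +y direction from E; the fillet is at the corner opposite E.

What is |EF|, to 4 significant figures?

57.72

E and L share the same x with |EL| = 24.9 and L on the +y side, so L = (0.000, 24.90). The virtual corner opposite E is at (-60.40, 24.90). Tangency of A1 to BV means the radius FV is perpendicular to BV and tangency of A1 to JL means the radius FJ is perpendicular to JL, with radius 5.9, so the center F sits 5.9 in from both sides at F = (-54.50, 19.00). Then |EF| = |F − E| = 57.72.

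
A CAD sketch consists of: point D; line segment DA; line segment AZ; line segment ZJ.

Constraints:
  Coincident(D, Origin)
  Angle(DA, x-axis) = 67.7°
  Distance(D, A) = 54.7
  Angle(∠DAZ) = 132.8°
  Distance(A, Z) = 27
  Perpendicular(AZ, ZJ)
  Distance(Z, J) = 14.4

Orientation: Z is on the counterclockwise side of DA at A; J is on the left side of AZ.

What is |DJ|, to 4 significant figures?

69.13

D is at the origin; DA runs at 67.7° with length 54.7, so A = 54.7·(cos 67.7°, sin 67.7°) = (20.76, 50.61). ∠DAZ = 132.8°, so AZ runs at 67.7° + (180° − 132.8°) = 114.9° from the x-axis; with |AZ| = 27.0, Z = A + 27.0·(cos 114.9°, sin 114.9°) = (9.388, 75.10). AZ is perpendicular to ZJ; with |ZJ| = 14.4 on the left of AZ, J = Z + 14.4·(-0.9070, -0.4210) = (-3.673, 69.04). Then |DJ| = |J − D| = 69.13.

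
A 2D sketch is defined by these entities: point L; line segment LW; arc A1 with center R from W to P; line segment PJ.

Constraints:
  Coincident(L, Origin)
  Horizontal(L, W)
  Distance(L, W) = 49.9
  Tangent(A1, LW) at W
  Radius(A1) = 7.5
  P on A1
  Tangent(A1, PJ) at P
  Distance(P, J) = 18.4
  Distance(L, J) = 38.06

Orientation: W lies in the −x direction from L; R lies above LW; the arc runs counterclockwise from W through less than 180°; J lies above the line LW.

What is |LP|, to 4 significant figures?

43.84

L is at the origin; LW is horizontal with |LW| = 49.9 and W on the −x side, so W = (-49.90, 0.000). The tangent condition forces RW to be normal to LW, so R = W + (0, 7.5) = (-49.90, 7.500). Since RP ⟂ PJ (tangency), |RJ| = √(7.5² + 18.4²) = 19.87 regardless of where P sits on A1. So J lies on both circle(L, 38.06) and circle(R, 19.87); the above-LW intersection is J = (-33.30, 18.42). P is the foot of the tangent from J: P = (-43.72, 3.255).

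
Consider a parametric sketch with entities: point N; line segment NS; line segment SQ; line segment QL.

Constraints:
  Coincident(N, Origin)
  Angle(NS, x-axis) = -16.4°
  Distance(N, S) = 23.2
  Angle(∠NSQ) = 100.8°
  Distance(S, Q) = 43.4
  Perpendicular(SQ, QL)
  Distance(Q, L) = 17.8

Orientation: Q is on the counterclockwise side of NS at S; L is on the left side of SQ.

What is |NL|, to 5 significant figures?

48.007

∠NSQ = 100.8°, so SQ runs at -16.4° + (180° − 100.8°) = 62.800° from the x-axis; with |SQ| = 43.4, Q = S + 43.4·(cos 62.800°, sin 62.800°) = (42.094, 32.050). The perpendicularity gives QL at right angles to SQ; with |QL| = 17.8 on the left of SQ, L = Q + 17.8·(-0.88942, 0.45710) = (26.263, 40.187). Then |NL| = |L − N| = 48.007.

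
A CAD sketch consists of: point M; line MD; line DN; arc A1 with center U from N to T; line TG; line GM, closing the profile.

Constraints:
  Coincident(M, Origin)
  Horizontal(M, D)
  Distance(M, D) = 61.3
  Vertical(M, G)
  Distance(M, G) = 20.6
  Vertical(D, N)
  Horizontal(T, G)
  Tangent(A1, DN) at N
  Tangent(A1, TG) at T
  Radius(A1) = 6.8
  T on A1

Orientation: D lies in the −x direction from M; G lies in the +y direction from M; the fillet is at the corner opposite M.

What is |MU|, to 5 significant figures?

56.220

M is at the origin; MD is horizontal with |MD| = 61.3 and D on the −x side, so D = (-61.300, 0.0000). MG is vertical with |MG| = 20.6 and G on the +y side, so G = (0.0000, 20.600). The virtual corner opposite M is at (-61.300, 20.600). A1 meets DN tangentially, so UN is at right angles to DN and since A1 is tangent to TG there, UT ⟂ TG, with radius 6.8, so the center U sits 6.8 in from both sides at U = (-54.500, 13.800). Then |MU| = |U − M| = 56.220.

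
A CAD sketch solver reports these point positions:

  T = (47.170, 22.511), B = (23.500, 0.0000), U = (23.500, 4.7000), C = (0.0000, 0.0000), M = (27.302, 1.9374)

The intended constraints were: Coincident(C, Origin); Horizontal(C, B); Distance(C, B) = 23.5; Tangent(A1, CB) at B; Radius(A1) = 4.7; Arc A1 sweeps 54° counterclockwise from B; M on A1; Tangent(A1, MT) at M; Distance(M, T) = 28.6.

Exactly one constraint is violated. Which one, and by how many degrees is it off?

Tangent(A1, MT) at M — off by 8.00°.

C = (0.00, 0.00) ✓; C.y = 0.00, B.y = 0.00 ✓; |CB| = 23.50 ✓; ∠(UB, BC) = 90.00° ✓; |UB| = 4.700 ✓; bearing(U→M) − bearing(U→B) = 54.00° ✓; |UM| = 4.700 ✓; ∠(UM, MT) = 98.00° ✗; |MT| = 28.60 ✓.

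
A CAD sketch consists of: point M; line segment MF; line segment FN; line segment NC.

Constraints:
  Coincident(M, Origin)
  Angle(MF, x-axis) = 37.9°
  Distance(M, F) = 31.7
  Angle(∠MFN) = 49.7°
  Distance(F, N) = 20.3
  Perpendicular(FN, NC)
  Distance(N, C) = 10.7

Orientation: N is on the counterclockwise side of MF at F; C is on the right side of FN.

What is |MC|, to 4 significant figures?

34.88

M is at the origin; MF runs at 37.9° with length 31.7, so F = 31.7·(cos 37.9°, sin 37.9°) = (25.01, 19.47). ∠MFN = 49.7°, so FN runs at 37.9° + (180° − 49.7°) = 168.2° from the x-axis; with |FN| = 20.3, N = F + 20.3·(cos 168.2°, sin 168.2°) = (5.143, 23.62). FN is perpendicular to NC; with |NC| = 10.7 on the right of FN, C = N + 10.7·(0.2045, 0.9789) = (7.331, 34.10). Then |MC| = |C − M| = 34.88.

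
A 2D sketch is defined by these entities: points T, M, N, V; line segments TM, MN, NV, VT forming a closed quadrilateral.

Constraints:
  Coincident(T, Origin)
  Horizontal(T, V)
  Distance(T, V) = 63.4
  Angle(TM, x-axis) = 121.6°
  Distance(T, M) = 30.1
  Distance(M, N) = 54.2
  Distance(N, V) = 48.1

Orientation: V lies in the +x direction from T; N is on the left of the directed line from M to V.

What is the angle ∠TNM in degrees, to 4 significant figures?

32.28°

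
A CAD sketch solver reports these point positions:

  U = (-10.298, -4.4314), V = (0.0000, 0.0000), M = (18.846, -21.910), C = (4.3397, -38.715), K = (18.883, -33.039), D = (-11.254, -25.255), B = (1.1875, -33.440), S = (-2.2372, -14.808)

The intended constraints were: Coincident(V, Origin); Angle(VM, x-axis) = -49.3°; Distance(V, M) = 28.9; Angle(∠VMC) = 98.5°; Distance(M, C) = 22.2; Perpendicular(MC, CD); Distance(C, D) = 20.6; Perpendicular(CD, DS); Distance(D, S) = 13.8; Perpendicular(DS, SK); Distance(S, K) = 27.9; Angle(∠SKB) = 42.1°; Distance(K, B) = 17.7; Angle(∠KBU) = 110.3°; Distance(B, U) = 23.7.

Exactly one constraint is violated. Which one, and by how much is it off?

Distance(B, U) = 23.7 — off by 7.50.

V = (0.00, 0.00) ✓; VM at -49.30° ✓; |VM| = 28.90 ✓; ∠VMC = 98.50° ✓; |MC| = 22.20 ✓; ∠(MC, CD) = 90.00° ✓; |CD| = 20.60 ✓; ∠(CD, DS) = 90.00° ✓; |DS| = 13.80 ✓; ∠(DS, SK) = 90.00° ✓; |SK| = 27.90 ✓; ∠SKB = 42.10° ✓; |KB| = 17.70 ✓; ∠KBU = 110.3° ✓; |BU| = 31.20 ✗.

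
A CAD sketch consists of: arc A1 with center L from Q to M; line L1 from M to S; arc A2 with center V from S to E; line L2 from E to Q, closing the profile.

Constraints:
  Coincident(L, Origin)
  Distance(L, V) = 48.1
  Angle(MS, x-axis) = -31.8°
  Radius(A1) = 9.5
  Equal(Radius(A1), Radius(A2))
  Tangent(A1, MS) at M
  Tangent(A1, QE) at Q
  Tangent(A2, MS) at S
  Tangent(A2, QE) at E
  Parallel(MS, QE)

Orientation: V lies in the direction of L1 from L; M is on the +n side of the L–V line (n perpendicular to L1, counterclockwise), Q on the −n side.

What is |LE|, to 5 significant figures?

49.029

Tangency of A1 to both parallel lines with radius 9.5 puts M and Q at L ± 9.5·n: M = (5.0061, 8.0740), Q = (-5.0061, -8.0740). Equal radii place S and E the same way about V: S = V + 9.5·n = (45.886, -17.273), E = V − 9.5·n = (35.874, -33.421). Then |LE| = |E − L| = 49.029.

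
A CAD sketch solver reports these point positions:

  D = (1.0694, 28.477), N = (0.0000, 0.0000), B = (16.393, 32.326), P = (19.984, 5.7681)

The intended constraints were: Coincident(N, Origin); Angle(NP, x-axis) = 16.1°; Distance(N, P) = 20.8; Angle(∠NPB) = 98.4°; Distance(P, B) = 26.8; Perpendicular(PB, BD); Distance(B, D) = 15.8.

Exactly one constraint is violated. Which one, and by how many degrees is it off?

Perpendicular(PB, BD) — off by 6.40°.

N = (0.00, 0.00) ✓; NP at 16.10° ✓; |NP| = 20.80 ✓; ∠NPB = 98.40° ✓; |PB| = 26.80 ✓; ∠(PB, BD) = 96.40° ✗; |BD| = 15.80 ✓.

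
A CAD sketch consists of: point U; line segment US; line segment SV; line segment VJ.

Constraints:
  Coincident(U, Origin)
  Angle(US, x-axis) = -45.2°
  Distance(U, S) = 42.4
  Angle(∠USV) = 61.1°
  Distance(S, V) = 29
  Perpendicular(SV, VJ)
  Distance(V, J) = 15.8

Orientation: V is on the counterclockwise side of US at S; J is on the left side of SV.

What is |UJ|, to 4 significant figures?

22.95

U is at the origin; US runs at -45.2° with length 42.4, so S = 42.4·(cos -45.2°, sin -45.2°) = (29.88, -30.09). ∠USV = 61.1°, so SV runs at -45.2° + (180° − 61.1°) = 73.70° from the x-axis; with |SV| = 29.0, V = S + 29.0·(cos 73.70°, sin 73.70°) = (38.02, -2.251). SV ⟂ VJ; with |VJ| = 15.8 on the left of SV, J = V + 15.8·(-0.9598, 0.2807) = (22.85, 2.183). Then |UJ| = |J − U| = 22.95.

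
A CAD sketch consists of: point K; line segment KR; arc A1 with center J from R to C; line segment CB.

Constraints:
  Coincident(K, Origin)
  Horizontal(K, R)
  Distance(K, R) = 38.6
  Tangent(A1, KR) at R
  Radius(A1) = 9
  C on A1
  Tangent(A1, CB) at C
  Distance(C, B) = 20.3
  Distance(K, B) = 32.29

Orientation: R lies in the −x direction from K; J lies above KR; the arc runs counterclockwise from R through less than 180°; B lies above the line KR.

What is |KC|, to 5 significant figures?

30.871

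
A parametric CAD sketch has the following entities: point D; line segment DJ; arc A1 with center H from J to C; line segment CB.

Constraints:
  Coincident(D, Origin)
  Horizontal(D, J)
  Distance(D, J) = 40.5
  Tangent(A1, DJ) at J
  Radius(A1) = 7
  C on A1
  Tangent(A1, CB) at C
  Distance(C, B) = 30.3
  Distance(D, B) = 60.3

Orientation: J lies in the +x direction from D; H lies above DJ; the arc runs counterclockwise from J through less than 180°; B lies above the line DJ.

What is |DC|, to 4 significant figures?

48.02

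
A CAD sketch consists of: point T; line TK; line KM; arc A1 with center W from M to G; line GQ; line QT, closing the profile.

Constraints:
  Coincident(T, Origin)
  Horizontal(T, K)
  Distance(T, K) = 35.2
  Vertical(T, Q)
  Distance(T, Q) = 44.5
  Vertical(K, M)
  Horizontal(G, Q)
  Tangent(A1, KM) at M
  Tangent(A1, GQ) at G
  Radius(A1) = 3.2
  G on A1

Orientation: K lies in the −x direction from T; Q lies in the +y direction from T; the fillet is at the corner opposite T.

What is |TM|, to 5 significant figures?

54.265

The virtual corner opposite T is at (-35.200, 44.500). Tangency of A1 to KM means the radius WM is perpendicular to KM and since A1 is tangent to GQ there, WG ⟂ GQ, with radius 3.2, so the center W sits 3.2 in from both sides at W = (-32.000, 41.300). That places the tangent points at M = (-35.200, 41.300) on KM and G = (-32.000, 44.500) on GQ. Then |TM| = |M − T| = 54.265.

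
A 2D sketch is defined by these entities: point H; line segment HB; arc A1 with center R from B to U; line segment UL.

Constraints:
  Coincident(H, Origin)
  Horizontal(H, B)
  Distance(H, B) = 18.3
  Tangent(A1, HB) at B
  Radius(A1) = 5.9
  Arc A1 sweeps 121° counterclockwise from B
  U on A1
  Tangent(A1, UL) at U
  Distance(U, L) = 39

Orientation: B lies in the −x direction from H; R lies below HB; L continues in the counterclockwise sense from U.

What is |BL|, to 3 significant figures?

45.0

H is at the origin; HB is horizontal with |HB| = 18.3 and B on the −x side, so B = (-18.3, 0.00). A1 meets HB tangentially, so RB is at right angles to HB, so R = B + (0, -5.9) = (-18.3, -5.90). On A1, B sits at bearing 90° from R; a 121° counterclockwise sweep puts U at bearing 211°, so U = R + 5.9·(cos 211°, sin 211°) = (-23.4, -8.94). A1 meets UL tangentially, so RU is at right angles to UL, so UL runs along (−sin 211°, cos 211°); with |UL| = 39.0, L = (-3.27, -42.4). Then |BL| = |L − B| = 45.0.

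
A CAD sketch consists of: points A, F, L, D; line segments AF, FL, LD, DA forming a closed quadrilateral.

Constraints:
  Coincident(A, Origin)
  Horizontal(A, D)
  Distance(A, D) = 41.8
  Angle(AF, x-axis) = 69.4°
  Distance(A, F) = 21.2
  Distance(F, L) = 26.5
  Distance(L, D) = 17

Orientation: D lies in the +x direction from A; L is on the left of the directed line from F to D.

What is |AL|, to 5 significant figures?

36.615

A is at the origin; AD is horizontal with |AD| = 41.8 and D in +x, so D = (41.8, 0). AF runs at 69.4° with |AF| = 21.2, so F = (7.4590, 19.844). L is determined by |FL| = 26.5 and |LD| = 17.0 together: it lies at the intersection of circle(F, 26.5) and circle(D, 17.0). With |FD| = 39.662, the foot of the radical line on FD is 25.041 from F and the perpendicular offset is √(26.5² − 25.041²) = 8.6723. Taking the left-of-FD solution: L = (33.479, 14.824).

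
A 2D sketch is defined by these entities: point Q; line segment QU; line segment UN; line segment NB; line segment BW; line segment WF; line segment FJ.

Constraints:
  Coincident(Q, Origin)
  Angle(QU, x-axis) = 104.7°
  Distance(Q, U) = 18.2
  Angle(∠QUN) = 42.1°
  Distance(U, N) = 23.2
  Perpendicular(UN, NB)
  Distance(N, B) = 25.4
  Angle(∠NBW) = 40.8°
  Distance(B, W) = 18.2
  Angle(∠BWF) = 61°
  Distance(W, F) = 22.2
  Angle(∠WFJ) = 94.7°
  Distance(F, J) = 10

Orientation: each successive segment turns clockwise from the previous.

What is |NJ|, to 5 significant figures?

20.945

Q is at the origin; QU runs at 104.7° with length 18.2, so U = (-4.6184, 17.604). ∠QUN = 42.1° gives UN at -33.200° from the x-axis; with |UN| = 23.2, N = (14.795, 4.9008). The perpendicularity gives NB at right angles to UN, so NB runs at -123.20°; with |NB| = 25.4, B = (0.88643, -16.353). ∠NBW = 40.8° gives BW at 97.600° from the x-axis; with |BW| = 18.2, W = (-1.5206, 1.6871). ∠BWF = 61.0° gives WF at -21.400° from the x-axis; with |WF| = 22.2, F = (19.149, -6.4131). ∠WFJ = 94.7° gives FJ at -106.70° from the x-axis; with |FJ| = 10.0, J = (16.275, -15.991). Then |NJ| = |J − N| = 20.945.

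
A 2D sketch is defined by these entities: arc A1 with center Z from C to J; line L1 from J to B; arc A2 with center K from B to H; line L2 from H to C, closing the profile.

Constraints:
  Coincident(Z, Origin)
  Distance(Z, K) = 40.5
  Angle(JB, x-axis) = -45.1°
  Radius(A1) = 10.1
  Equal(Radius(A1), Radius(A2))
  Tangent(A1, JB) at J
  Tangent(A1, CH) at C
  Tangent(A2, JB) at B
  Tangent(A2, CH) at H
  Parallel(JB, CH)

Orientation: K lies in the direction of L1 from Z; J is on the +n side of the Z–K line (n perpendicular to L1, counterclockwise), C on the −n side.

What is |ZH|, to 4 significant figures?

41.74

The slot axis is L1's direction at -45.1°, so u = (cos -45.1°, sin -45.1°) = (0.7059, -0.7083) and n = (−sin -45.1°, cos -45.1°) = (0.7083, 0.7059). Z is at the origin and K lies 40.5 along u from Z, so K = 40.5·u = (28.59, -28.69). Tangency of A1 to both parallel lines with radius 10.1 puts J and C at Z ± 10.1·n: J = (7.154, 7.129), C = (-7.154, -7.129). Equal radii place B and H the same way about K: B = K + 10.1·n = (35.74, -21.56), H = K − 10.1·n = (21.43, -35.82). Then |ZH| = |H − Z| = 41.74.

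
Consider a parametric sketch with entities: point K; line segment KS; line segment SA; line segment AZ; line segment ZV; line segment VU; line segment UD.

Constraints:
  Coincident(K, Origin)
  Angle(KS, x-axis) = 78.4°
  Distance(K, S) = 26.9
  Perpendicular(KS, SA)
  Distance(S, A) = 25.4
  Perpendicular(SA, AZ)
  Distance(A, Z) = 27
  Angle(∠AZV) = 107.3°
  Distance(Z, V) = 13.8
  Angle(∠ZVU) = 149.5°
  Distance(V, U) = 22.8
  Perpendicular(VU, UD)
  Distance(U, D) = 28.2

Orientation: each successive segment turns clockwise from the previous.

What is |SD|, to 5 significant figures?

3.8618

K is at the origin; KS runs at 78.4° with length 26.9, so S = (5.4090, 26.351). KS ⟂ SA, so SA runs at -11.600°; with |SA| = 25.4, A = (30.290, 21.243). The perpendicularity gives AZ at right angles to SA, so AZ runs at -101.60°; with |AZ| = 27.0, Z = (24.861, -5.2053). ∠AZV = 107.3° gives ZV at -174.30° from the x-axis; with |ZV| = 13.8, V = (11.129, -6.5759). ∠ZVU = 149.5° gives VU at 155.20° from the x-axis; with |VU| = 22.8, U = (-9.5680, 2.9876). VU ⟂ UD, so UD runs at 65.200°; with |UD| = 28.2, D = (2.2606, 28.587). Then |SD| = |D − S| = 3.8618.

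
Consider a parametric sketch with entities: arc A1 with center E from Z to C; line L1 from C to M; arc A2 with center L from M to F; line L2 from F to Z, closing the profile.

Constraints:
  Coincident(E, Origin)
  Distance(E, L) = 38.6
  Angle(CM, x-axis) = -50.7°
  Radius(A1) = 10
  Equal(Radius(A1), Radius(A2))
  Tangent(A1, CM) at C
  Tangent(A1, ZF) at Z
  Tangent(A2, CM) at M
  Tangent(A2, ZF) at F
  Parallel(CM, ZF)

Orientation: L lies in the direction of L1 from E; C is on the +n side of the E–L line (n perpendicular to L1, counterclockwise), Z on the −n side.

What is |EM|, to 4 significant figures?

39.87

The slot axis is L1's direction at -50.7°, so u = (cos -50.7°, sin -50.7°) = (0.6334, -0.7738) and n = (−sin -50.7°, cos -50.7°) = (0.7738, 0.6334). E is at the origin and L lies 38.6 along u from E, so L = 38.6·u = (24.45, -29.87). Tangency of A1 to both parallel lines with radius 10.0 puts C and Z at E ± 10.0·n: C = (7.738, 6.334), Z = (-7.738, -6.334). Equal radii place M and F the same way about L: M = L + 10.0·n = (32.19, -23.54), F = L − 10.0·n = (16.71, -36.20). Then |EM| = |M − E| = 39.87.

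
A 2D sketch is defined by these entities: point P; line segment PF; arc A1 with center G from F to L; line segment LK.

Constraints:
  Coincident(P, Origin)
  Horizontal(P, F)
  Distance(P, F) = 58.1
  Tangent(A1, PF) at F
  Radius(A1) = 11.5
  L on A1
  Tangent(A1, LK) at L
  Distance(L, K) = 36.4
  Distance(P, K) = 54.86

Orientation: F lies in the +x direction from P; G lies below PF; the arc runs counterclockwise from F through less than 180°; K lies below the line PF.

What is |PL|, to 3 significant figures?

47.9

Checks: |GL| = 11.50 ✓; ∠(GL, LK) = 90.00° ✓; |LK| = 36.40 ✓; |PK| = 54.86 ✓.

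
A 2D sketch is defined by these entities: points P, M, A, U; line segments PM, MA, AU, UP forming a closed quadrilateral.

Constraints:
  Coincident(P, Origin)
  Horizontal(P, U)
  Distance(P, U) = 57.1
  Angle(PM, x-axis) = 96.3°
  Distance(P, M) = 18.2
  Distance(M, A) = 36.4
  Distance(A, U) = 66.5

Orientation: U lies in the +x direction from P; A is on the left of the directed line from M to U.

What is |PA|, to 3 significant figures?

52.7

Checks: PM at 96.30° ✓; |MA| = 36.40 ✓; |AU| = 66.50 ✓.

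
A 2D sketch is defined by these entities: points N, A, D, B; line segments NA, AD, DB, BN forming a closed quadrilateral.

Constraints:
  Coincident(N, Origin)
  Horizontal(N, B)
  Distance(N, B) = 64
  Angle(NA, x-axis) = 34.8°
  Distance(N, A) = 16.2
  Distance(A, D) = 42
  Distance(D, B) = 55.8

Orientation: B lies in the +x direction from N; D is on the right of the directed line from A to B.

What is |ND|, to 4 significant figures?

37.37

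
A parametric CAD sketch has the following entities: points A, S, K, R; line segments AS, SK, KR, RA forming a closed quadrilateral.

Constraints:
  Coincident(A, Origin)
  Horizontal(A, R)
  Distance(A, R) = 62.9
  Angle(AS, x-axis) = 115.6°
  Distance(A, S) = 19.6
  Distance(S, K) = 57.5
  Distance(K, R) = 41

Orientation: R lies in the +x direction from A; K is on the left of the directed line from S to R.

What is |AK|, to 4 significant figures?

58.85

A is at the origin; A and R share the same y with |AR| = 62.9 and R in +x, so R = (62.9, 0). AS runs at 115.6° with |AS| = 19.6, so S = (-8.469, 17.68). K is determined by |SK| = 57.5 and |KR| = 41.0 together: it lies at the intersection of circle(S, 57.5) and circle(R, 41.0). With |SR| = 73.53, the foot of the radical line on SR is 47.81 from S and the perpendicular offset is √(57.5² − 47.81²) = 31.94. Taking the left-of-SR solution: K = (45.62, 37.18).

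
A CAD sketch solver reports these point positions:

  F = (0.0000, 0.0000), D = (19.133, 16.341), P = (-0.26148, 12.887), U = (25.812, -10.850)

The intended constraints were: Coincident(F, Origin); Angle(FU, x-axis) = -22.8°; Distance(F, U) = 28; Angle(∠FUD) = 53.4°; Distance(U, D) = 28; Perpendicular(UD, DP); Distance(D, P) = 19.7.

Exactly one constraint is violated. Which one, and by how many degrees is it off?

Perpendicular(UD, DP) — off by 3.70°.

F = (0.00, 0.00) ✓; FU at -22.80° ✓; |FU| = 28.00 ✓; ∠FUD = 53.40° ✓; |UD| = 28.00 ✓; ∠(UD, DP) = 86.30° ✗; |DP| = 19.70 ✓.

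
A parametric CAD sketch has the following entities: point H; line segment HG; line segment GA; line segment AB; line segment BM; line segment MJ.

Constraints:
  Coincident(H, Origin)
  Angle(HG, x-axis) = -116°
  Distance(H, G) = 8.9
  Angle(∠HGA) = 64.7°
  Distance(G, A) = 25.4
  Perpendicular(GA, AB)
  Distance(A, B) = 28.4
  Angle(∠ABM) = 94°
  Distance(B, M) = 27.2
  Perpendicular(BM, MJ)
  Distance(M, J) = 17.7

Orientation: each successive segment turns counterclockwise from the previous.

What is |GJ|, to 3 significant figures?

13.0

H is at the origin; HG runs at -116.0° with length 8.9, so G = (-3.90, -8.00). ∠HGA = 64.7° gives GA at -0.700° from the x-axis; with |GA| = 25.4, A = (21.5, -8.31). The perpendicularity gives AB at right angles to GA, so AB runs at 89.3°; with |AB| = 28.4, B = (21.8, 20.1). ∠ABM = 94.0° gives BM at 175° from the x-axis; with |BM| = 27.2, M = (-5.26, 22.3). BM ⟂ MJ, so MJ runs at -94.7°; with |MJ| = 17.7, J = (-6.72, 4.68). Then |GJ| = |J − G| = 13.0.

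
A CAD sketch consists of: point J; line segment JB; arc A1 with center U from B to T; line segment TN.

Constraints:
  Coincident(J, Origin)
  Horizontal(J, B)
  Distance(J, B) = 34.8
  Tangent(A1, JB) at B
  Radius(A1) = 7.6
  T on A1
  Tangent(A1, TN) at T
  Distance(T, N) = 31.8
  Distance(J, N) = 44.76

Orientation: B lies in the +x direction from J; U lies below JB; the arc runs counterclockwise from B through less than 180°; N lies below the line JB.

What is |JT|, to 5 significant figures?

28.060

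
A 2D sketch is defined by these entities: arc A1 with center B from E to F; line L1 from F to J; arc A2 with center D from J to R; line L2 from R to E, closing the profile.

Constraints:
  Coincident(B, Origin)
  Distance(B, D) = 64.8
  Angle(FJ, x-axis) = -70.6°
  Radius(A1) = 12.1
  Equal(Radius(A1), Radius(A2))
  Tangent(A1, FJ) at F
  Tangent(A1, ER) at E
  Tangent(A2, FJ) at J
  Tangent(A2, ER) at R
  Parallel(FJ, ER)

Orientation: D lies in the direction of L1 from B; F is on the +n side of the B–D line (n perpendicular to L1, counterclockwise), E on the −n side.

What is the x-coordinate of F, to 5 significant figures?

11.413

The slot axis is L1's direction at -70.6°, so u = (cos -70.6°, sin -70.6°) = (0.33216, -0.94322) and n = (−sin -70.6°, cos -70.6°) = (0.94322, 0.33216). B is at the origin and D lies 64.8 along u from B, so D = 64.8·u = (21.524, -61.121). Tangency of A1 to both parallel lines with radius 12.1 puts F and E at B ± 12.1·n: F = (11.413, 4.0191), E = (-11.413, -4.0191). So F.x = 11.413.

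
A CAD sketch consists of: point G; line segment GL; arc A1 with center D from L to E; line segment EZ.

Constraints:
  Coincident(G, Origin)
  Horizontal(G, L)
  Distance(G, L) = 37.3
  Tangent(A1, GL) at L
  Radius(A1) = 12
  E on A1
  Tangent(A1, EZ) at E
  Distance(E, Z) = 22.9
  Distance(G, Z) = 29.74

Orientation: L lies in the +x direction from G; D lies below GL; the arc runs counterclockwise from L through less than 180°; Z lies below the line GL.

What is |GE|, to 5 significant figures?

27.621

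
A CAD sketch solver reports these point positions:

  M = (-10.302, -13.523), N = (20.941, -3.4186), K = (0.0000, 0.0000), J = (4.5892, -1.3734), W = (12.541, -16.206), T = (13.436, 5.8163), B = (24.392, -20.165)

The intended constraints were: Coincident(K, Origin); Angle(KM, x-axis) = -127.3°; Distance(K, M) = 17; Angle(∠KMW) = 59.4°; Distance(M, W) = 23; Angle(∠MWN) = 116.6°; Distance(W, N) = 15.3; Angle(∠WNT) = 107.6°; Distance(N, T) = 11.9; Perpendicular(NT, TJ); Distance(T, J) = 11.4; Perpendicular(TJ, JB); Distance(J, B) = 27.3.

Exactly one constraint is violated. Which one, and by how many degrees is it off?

Perpendicular(TJ, JB) — off by 7.40°.

K = (0.00, 0.00) ✓; KM at -127.3° ✓; |KM| = 17.00 ✓; ∠KMW = 59.40° ✓; |MW| = 23.00 ✓; ∠MWN = 116.6° ✓; |WN| = 15.30 ✓; ∠WNT = 107.6° ✓; |NT| = 11.90 ✓; ∠(NT, TJ) = 90.00° ✓; |TJ| = 11.40 ✓; ∠(TJ, JB) = 97.40° ✗; |JB| = 27.30 ✓.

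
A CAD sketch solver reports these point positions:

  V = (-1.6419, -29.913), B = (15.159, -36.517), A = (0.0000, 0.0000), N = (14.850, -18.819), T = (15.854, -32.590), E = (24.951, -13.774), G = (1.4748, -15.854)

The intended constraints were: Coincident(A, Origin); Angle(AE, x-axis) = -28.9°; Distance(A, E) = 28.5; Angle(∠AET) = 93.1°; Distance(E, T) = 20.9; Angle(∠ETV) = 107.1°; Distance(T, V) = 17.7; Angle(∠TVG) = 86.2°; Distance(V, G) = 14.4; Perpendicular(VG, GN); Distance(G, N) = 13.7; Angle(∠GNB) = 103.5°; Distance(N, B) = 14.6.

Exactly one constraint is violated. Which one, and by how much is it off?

Distance(N, B) = 14.6 — off by 3.10.

A = (0.00, 0.00) ✓; AE at -28.90° ✓; |AE| = 28.50 ✓; ∠AET = 93.10° ✓; |ET| = 20.90 ✓; ∠ETV = 107.1° ✓; |TV| = 17.70 ✓; ∠TVG = 86.20° ✓; |VG| = 14.40 ✓; ∠(VG, GN) = 90.00° ✓; |GN| = 13.70 ✓; ∠GNB = 103.5° ✓; |NB| = 17.70 ✗.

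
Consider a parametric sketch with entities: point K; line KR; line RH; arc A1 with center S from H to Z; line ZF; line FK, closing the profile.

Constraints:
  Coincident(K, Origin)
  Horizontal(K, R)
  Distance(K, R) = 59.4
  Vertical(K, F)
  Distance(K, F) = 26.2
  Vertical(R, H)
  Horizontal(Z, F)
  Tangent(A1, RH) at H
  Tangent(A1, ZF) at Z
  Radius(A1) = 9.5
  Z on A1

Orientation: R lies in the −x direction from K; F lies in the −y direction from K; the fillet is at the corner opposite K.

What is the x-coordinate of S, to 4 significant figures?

-49.90

K is at the origin; KR is horizontal with |KR| = 59.4 and R on the −x side, so R = (-59.40, 0.000). K and F share the same x with |KF| = 26.2 and F on the −y side, so F = (0.000, -26.20). The virtual corner opposite K is at (-59.40, -26.20). Tangency of A1 to RH means the radius SH is perpendicular to RH and A1 meets ZF tangentially, so SZ is at right angles to ZF, with radius 9.5, so the center S sits 9.5 in from both sides at S = (-49.90, -16.70). So S.x = -49.90.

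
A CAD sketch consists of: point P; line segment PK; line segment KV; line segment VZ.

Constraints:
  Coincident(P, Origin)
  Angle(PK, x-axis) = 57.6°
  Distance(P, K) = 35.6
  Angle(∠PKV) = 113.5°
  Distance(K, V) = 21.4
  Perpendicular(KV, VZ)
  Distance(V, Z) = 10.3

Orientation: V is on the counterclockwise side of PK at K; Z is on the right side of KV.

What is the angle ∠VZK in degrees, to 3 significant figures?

64.3°

P is at the origin; PK runs at 57.6° with length 35.6, so K = 35.6·(cos 57.6°, sin 57.6°) = (19.1, 30.1). ∠PKV = 113.5°, so KV runs at 57.6° + (180° − 113.5°) = 124° from the x-axis; with |KV| = 21.4, V = K + 21.4·(cos 124°, sin 124°) = (7.08, 47.8). The perpendicularity gives VZ at right angles to KV; with |VZ| = 10.3 on the right of KV, Z = V + 10.3·(0.828, 0.561) = (15.6, 53.6). Then cos ∠VZK = ZV·ZK / (|ZV||ZK|), giving 64.3°.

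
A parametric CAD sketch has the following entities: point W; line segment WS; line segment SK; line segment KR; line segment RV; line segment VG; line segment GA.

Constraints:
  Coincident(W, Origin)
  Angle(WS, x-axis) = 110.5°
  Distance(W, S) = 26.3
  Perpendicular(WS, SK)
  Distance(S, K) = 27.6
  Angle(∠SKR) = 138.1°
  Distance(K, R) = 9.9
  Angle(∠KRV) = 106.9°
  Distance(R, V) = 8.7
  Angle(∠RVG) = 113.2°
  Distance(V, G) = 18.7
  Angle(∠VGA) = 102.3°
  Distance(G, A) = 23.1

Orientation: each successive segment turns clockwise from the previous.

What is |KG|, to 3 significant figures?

20.5

W is at the origin; WS runs at 110.5° with length 26.3, so S = (-9.21, 24.6). WS ⟂ SK, so SK runs at 20.5°; with |SK| = 27.6, K = (16.6, 34.3). ∠SKR = 138.1° gives KR at -21.4° from the x-axis; with |KR| = 9.9, R = (25.9, 30.7). ∠KRV = 106.9° gives RV at -94.5° from the x-axis; with |RV| = 8.7, V = (25.2, 22.0). ∠RVG = 113.2° gives VG at -161° from the x-axis; with |VG| = 18.7, G = (7.46, 16.0). Then |KG| = |G − K| = 20.5.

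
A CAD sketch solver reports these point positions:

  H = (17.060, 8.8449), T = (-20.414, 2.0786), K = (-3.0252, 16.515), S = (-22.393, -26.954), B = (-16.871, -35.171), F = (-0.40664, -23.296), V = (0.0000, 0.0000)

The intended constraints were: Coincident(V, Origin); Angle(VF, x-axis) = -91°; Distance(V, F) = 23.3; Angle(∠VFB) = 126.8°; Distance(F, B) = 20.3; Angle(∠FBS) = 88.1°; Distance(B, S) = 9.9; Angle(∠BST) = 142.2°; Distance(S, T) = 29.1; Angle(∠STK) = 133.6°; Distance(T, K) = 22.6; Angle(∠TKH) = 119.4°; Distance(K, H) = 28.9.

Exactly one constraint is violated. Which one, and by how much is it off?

Distance(K, H) = 28.9 — off by 7.40.

V = (0.00, 0.00) ✓; VF at -91.00° ✓; |VF| = 23.30 ✓; ∠VFB = 126.8° ✓; |FB| = 20.30 ✓; ∠FBS = 88.10° ✓; |BS| = 9.900 ✓; ∠BST = 142.2° ✓; |ST| = 29.10 ✓; ∠STK = 133.6° ✓; |TK| = 22.60 ✓; ∠TKH = 119.4° ✓; |KH| = 21.50 ✗.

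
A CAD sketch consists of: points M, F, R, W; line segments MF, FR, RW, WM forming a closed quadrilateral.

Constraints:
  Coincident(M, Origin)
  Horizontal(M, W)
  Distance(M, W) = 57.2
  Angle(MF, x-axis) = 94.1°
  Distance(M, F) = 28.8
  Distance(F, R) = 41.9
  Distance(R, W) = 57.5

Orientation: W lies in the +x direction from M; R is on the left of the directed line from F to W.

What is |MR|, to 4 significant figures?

61.49

M is at the origin; MW is horizontal with |MW| = 57.2 and W in +x, so W = (57.2, 0). MF runs at 94.1° with |MF| = 28.8, so F = (-2.059, 28.73). R is determined by |FR| = 41.9 and |RW| = 57.5 together: it lies at the intersection of circle(F, 41.9) and circle(W, 57.5). With |FW| = 65.85, the foot of the radical line on FW is 21.15 from F and the perpendicular offset is √(41.9² − 21.15²) = 36.17. Taking the left-of-FW solution: R = (32.75, 52.04).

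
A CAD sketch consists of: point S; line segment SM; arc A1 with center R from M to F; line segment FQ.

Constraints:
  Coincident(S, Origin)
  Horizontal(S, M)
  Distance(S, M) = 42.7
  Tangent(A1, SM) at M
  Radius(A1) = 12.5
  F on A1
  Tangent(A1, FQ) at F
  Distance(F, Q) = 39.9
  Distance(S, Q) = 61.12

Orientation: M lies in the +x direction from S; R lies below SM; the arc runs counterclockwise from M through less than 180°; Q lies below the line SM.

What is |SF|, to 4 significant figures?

32.79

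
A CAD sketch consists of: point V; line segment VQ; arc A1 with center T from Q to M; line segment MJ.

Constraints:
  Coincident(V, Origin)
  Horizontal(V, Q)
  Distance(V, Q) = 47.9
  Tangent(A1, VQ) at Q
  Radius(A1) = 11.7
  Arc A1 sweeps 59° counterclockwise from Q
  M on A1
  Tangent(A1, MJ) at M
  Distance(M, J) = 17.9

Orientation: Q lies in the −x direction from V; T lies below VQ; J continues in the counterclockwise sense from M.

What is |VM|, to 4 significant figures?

58.21

V is at the origin; V and Q share the same y with |VQ| = 47.9 and Q on the −x side, so Q = (-47.90, 0.000). Tangency of A1 to VQ means the radius TQ is perpendicular to VQ, so T = Q + (0, -11.7) = (-47.90, -11.70). On A1, Q sits at bearing 90° from T; a 59° counterclockwise sweep puts M at bearing 149°, so M = T + 11.7·(cos 149°, sin 149°) = (-57.93, -5.674). Then |VM| = |M − V| = 58.21.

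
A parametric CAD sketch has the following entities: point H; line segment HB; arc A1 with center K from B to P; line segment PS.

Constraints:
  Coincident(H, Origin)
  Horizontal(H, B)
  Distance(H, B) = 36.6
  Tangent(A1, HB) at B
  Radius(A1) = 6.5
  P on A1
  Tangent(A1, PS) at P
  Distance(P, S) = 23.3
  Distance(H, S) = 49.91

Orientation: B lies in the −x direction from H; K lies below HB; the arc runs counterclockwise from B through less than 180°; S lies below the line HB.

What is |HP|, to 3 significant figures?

43.7

H is at the origin; HB is horizontal with |HB| = 36.6 and B on the −x side, so B = (-36.6, 0.00). The tangent condition forces KB to be normal to HB, so K = B + (0, -6.5) = (-36.6, -6.50). Since KP ⟂ PS (tangency), |KS| = √(6.5² + 23.3²) = 24.2 regardless of where P sits on A1. So S lies on both circle(H, 49.91) and circle(K, 24.2); the below-HB intersection is S = (-39.5, -30.5). P is the foot of the tangent from S: P = (-43.0, -7.48).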